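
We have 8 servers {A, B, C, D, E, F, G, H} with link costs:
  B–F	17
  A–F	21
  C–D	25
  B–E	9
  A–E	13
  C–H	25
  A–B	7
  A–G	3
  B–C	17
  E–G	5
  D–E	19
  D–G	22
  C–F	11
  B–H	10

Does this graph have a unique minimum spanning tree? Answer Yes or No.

No

Sort edges by weight, then run Kruskal:
A–G (3): add — endpoints in different components.
E–G (5): add — endpoints in different components.
A–B (7): add — endpoints in different components.
B–E (9): skip — B and E already connected.
B–H (10): add — endpoints in different components.
C–F (11): add — endpoints in different components.
A–E (13): skip — A and E already connected.
B–C (17): add — endpoints in different components.
B–F (17): skip — B and F already connected.
D–E (19): add — endpoints in different components.
Non-tree edge B–F has weight 17, equal to the heaviest edge on its tree cycle — swapping gives another MST of the same weight. Not unique.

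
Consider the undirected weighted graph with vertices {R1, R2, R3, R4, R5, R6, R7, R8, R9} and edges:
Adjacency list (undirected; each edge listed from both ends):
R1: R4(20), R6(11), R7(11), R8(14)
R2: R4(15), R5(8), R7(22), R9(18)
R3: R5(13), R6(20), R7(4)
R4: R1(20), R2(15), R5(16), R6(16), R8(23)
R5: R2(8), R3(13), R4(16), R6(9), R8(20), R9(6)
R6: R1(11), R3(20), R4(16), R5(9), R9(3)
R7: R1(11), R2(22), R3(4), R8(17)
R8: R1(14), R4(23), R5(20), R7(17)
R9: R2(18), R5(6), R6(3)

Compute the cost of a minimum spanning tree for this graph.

Prim, starting at R2.
Step 1: cheapest edge leaving the tree is R2 R5 (8); add R5.
Step 2: cheapest edge leaving the tree is R5 R9 (6); add R9.
Step 3: cheapest edge leaving the tree is R6 R9 (3); add R6.
Step 4: cheapest edge leaving the tree is R1 R6 (11); add R1.
Step 5: cheapest edge leaving the tree is R1 R7 (11); add R7.
Step 6: cheapest edge leaving the tree is R3 R7 (4); add R3.
Step 7: cheapest edge leaving the tree is R1 R8 (14); add R8.
Step 8: cheapest edge leaving the tree is R2 R4 (15); add R4.
MST edges: R2 R5, R5 R9, R6 R9, R1 R6, R1 R7, R3 R7, R1 R8, R2 R4; total weight 8+6+3+11+11+4+14+15 = 72.

72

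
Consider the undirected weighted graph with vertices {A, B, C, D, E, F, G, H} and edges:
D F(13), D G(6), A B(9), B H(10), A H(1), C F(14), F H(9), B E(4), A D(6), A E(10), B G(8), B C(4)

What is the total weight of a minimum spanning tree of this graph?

38

Kruskal: consider edges lightest-first.
A H (1): add — endpoints in different components.
B C (4): add — endpoints in different components.
B E (4): add — endpoints in different components.
A D (6): add — endpoints in different components.
D G (6): add — endpoints in different components.
B G (8): add — endpoints in different components.
A B (9): skip — A and B already connected.
F H (9): add — endpoints in different components.
MST edges: A H, B C, B E, A D, D G, B G, F H; total weight 1+4+4+6+6+8+9 = 38.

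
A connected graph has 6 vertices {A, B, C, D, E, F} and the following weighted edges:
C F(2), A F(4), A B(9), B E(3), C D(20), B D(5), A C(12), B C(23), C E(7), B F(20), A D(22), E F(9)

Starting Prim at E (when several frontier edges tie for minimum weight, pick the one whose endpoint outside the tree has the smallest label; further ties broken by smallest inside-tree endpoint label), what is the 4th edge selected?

Grow the tree from E using Prim:
Step 1: frontier [B E 3, C E 7, E F 9] → take B E (3); add B.
Step 2: frontier [B D 5, A B 9, B F 20, B C 23, C E 7, E F 9] → take B D (5); add D.
Step 3: frontier [A B 9, B F 20, B C 23, C D 20, A D 22, C E 7, E F 9] → take C E (7); add C.
Step 4: frontier [A B 9, B F 20, C F 2, A C 12, A D 22, E F 9] → take C F (2); add F.
Step 5: frontier [A B 9, A C 12, A D 22, A F 4] → take A F (4); add A.
The 4th edge added is C F.

C-F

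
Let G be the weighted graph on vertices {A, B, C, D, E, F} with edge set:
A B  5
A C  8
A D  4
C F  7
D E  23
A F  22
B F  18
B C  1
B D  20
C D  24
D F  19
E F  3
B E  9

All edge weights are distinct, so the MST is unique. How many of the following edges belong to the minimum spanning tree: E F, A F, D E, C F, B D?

2

Kruskal's algorithm — process edges by increasing weight (ties by edge label):
B C (1): add — endpoints in different components.
E F (3): add — endpoints in different components.
A D (4): add — endpoints in different components.
A B (5): add — endpoints in different components.
C F (7): add — endpoints in different components.
MST edge set: {B C, E F, A D, A B, C F}.
Of the listed edges, {E F, C F} are in the MST → 2.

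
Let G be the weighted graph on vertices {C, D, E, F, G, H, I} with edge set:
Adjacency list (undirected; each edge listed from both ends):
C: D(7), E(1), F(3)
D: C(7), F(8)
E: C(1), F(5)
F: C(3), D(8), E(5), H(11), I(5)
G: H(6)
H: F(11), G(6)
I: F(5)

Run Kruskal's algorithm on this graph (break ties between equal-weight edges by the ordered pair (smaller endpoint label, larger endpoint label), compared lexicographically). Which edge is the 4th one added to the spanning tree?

Kruskal: consider edges lightest-first.
C—E (1): add — endpoints in different components.
C—F (3): add — endpoints in different components.
E—F (5): skip — E and F already connected.
F—I (5): add — endpoints in different components.
G—H (6): add — endpoints in different components.
C—D (7): add — endpoints in different components.
D—F (8): skip — D and F already connected.
F—H (11): add — endpoints in different components.
The 4th edge added is G—H.

G-H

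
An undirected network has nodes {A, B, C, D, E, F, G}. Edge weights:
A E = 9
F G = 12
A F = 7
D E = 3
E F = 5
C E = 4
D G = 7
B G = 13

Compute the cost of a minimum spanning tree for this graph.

Kruskal's algorithm — process edges by increasing weight (ties by edge label):
D E (3): add. Components now {A} {B} {C} {D,E} {F} {G}
C E (4): add. Components now {A} {B} {C,D,E} {F} {G}
E F (5): add. Components now {A} {B} {C,D,E,F} {G}
A F (7): add. Components now {A,C,D,E,F} {B} {G}
D G (7): add. Components now {A,C,D,E,F,G} {B}
A E (9): skip — A and E already connected.
F G (12): skip — F and G already connected.
B G (13): add. Components now {A,B,C,D,E,F,G}
MST edges: D E, C E, E F, A F, D G, B G; total weight 3+4+5+7+7+13 = 39.

39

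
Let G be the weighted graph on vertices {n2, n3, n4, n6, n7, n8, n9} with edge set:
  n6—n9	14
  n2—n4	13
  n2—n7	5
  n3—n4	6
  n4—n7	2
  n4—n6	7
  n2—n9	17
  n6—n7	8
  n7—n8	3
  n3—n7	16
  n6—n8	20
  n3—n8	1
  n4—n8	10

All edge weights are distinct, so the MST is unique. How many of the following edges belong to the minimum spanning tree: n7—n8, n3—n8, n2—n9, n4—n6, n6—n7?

Sort edges by weight, then run Kruskal:
n3—n8 (1): add. Components now {n3,n8} {n7} {n4} {n6} {n9} {n2}
n4—n7 (2): add. Components now {n3,n8} {n4,n7} {n6} {n9} {n2}
n7—n8 (3): add. Components now {n3,n4,n7,n8} {n6} {n9} {n2}
n2—n7 (5): add. Components now {n2,n3,n4,n7,n8} {n6} {n9}
n3—n4 (6): skip — n3 and n4 already connected.
n4—n6 (7): add. Components now {n2,n3,n4,n6,n7,n8} {n9}
n6—n7 (8): skip — n7 and n6 already connected.
n4—n8 (10): skip — n4 and n8 already connected.
n2—n4 (13): skip — n4 and n2 already connected.
n6—n9 (14): add. Components now {n2,n3,n4,n6,n7,n8,n9}
MST edge set: {n3—n8, n4—n7, n7—n8, n2—n7, n4—n6, n6—n9}.
Of the listed edges, {n7—n8, n3—n8, n4—n6} are in the MST → 3.

3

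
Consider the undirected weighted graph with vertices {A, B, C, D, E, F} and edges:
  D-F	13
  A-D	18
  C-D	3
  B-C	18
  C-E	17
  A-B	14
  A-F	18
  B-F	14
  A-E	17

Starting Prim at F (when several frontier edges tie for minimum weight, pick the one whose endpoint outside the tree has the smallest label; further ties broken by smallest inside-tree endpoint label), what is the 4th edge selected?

A-B

Grow the tree from F using Prim:
Step 1: cheapest edge leaving the tree is D-F (13); add D.
Step 2: cheapest edge leaving the tree is C-D (3); add C.
Step 3: cheapest edge leaving the tree is B-F (14); add B.
Step 4: cheapest edge leaving the tree is A-B (14); add A.
Step 5: cheapest edge leaving the tree is A-E (17); add E.
The 4th edge added is A-B.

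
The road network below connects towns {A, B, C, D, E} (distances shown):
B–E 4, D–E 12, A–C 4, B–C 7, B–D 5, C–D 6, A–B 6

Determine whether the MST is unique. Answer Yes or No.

No

Kruskal's algorithm — process edges by increasing weight (ties by edge label):
A–C (4): add — endpoints in different components.
B–E (4): add — endpoints in different components.
B–D (5): add — endpoints in different components.
A–B (6): add — endpoints in different components.
Non-tree edge C–D has weight 6, equal to the heaviest edge on its tree cycle — swapping gives another MST of the same weight. Not unique.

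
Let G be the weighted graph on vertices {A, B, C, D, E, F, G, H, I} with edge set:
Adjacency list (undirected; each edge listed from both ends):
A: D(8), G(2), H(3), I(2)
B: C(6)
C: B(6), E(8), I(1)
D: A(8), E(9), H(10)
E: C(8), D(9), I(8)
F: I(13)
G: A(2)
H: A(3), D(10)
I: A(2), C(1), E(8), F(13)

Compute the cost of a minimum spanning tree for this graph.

43

Grow the tree from D using Prim:
Step 1: cheapest edge leaving the tree is A–D (8); add A.
Step 2: cheapest edge leaving the tree is A–G (2); add G.
Step 3: cheapest edge leaving the tree is A–I (2); add I.
Step 4: cheapest edge leaving the tree is C–I (1); add C.
Step 5: cheapest edge leaving the tree is A–H (3); add H.
Step 6: cheapest edge leaving the tree is B–C (6); add B.
Step 7: cheapest edge leaving the tree is C–E (8); add E.
Step 8: cheapest edge leaving the tree is F–I (13); add F.
MST edges: A–D, A–G, A–I, C–I, A–H, B–C, C–E, F–I; total weight 8+2+2+1+3+6+8+13 = 43.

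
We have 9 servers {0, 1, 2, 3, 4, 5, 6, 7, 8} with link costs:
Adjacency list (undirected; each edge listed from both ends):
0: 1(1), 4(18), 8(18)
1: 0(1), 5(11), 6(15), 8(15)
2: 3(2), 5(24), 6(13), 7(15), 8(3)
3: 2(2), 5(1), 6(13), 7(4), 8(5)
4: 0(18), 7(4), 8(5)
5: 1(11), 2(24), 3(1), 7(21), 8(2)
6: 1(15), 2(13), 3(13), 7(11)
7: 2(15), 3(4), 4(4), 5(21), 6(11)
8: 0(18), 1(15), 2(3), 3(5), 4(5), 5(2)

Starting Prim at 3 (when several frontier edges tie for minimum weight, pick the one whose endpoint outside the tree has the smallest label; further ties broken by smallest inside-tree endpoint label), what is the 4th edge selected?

3-7

Grow the tree from 3 using Prim:
Step 1: cheapest edge leaving the tree is 3—5 (1); add 5.
Step 2: cheapest edge leaving the tree is 2—3 (2); add 2.
Step 3: cheapest edge leaving the tree is 5—8 (2); add 8.
Step 4: cheapest edge leaving the tree is 3—7 (4); add 7.
Step 5: cheapest edge leaving the tree is 4—7 (4); add 4.
Step 6: cheapest edge leaving the tree is 1—5 (11); add 1.
Step 7: cheapest edge leaving the tree is 0—1 (1); add 0.
Step 8: cheapest edge leaving the tree is 6—7 (11); add 6.
The 4th edge added is 3—7.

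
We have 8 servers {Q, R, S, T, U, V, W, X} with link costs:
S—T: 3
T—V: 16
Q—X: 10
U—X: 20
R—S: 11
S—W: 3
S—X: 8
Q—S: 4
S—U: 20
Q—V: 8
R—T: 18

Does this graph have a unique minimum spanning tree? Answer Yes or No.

No

Sort edges by weight, then run Kruskal:
S—T (3): add — endpoints in different components.
S—W (3): add — endpoints in different components.
Q—S (4): add — endpoints in different components.
Q—V (8): add — endpoints in different components.
S—X (8): add — endpoints in different components.
Q—X (10): skip — Q and X already connected.
R—S (11): add — endpoints in different components.
T—V (16): skip — T and V already connected.
R—T (18): skip — T and R already connected.
S—U (20): add — endpoints in different components.
Non-tree edge U—X has weight 20, equal to the heaviest edge on its tree cycle — swapping gives another MST of the same weight. Not unique.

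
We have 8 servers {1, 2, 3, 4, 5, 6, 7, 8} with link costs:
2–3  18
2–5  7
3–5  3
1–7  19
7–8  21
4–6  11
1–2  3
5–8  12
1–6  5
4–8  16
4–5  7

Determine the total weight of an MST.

56

Prim's algorithm from 1:
Step 1: frontier [1–2 3, 1–6 5, 1–7 19] → take 1–2 (3); add 2.
Step 2: frontier [1–6 5, 1–7 19, 2–5 7, 2–3 18] → take 1–6 (5); add 6.
Step 3: frontier [1–7 19, 2–5 7, 2–3 18, 4–6 11] → take 2–5 (7); add 5.
Step 4: frontier [1–7 19, 2–3 18, 3–5 3, 4–5 7, 5–8 12, 4–6 11] → take 3–5 (3); add 3.
Step 5: frontier [1–7 19, 4–5 7, 5–8 12, 4–6 11] → take 4–5 (7); add 4.
Step 6: frontier [1–7 19, 4–8 16, 5–8 12] → take 5–8 (12); add 8.
Step 7: frontier [1–7 19, 7–8 21] → take 1–7 (19); add 7.
MST edges: 1–2, 1–6, 2–5, 3–5, 4–5, 5–8, 1–7; total weight 3+5+7+3+7+12+19 = 56.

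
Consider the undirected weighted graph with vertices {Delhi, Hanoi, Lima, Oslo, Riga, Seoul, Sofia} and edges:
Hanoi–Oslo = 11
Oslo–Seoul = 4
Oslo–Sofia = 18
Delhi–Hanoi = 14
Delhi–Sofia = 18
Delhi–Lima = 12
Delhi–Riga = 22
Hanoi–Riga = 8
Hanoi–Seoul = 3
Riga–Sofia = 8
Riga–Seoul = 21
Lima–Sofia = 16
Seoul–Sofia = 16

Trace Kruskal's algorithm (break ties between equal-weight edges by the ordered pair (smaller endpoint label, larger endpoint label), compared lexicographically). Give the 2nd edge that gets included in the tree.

Oslo-Seoul

Kruskal: consider edges lightest-first.
Hanoi–Seoul (3): add — endpoints in different components.
Oslo–Seoul (4): add — endpoints in different components.
Hanoi–Riga (8): add — endpoints in different components.
Riga–Sofia (8): add — endpoints in different components.
Hanoi–Oslo (11): skip — Hanoi and Oslo already connected.
Delhi–Lima (12): add — endpoints in different components.
Delhi–Hanoi (14): add — endpoints in different components.
The 2nd edge added is Oslo–Seoul.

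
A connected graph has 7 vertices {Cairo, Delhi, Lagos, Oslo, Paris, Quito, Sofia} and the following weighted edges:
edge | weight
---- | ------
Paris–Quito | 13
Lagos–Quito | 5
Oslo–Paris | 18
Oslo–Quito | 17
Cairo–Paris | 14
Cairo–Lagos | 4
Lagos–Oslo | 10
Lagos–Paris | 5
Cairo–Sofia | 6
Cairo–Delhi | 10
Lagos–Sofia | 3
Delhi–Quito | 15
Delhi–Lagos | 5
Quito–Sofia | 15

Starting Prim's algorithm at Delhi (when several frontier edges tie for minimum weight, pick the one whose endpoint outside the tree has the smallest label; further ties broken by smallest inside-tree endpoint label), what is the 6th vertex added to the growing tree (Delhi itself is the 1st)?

Prim's algorithm from Delhi:
Step 1: frontier [Delhi–Lagos 5, Cairo–Delhi 10, Delhi–Quito 15] → take Delhi–Lagos (5); add Lagos.
Step 2: frontier [Cairo–Delhi 10, Delhi–Quito 15, Lagos–Sofia 3, Cairo–Lagos 4, Lagos–Paris 5, Lagos–Quito 5, Lagos–Oslo 10] → take Lagos–Sofia (3); add Sofia.
Step 3: frontier [Cairo–Delhi 10, Delhi–Quito 15, Cairo–Lagos 4, Lagos–Paris 5, Lagos–Quito 5, Lagos–Oslo 10, Cairo–Sofia 6, Quito–Sofia 15] → take Cairo–Lagos (4); add Cairo.
Step 4: frontier [Cairo–Paris 14, Delhi–Quito 15, Lagos–Paris 5, Lagos–Quito 5, Lagos–Oslo 10, Quito–Sofia 15] → take Lagos–Paris (5); add Paris.
Step 5: frontier [Delhi–Quito 15, Lagos–Quito 5, Lagos–Oslo 10, Paris–Quito 13, Oslo–Paris 18, Quito–Sofia 15] → take Lagos–Quito (5); add Quito.
Step 6: frontier [Lagos–Oslo 10, Oslo–Paris 18, Oslo–Quito 17] → take Lagos–Oslo (10); add Oslo.
Vertex order: Delhi, Lagos, Sofia, Cairo, Paris, Quito, Oslo. The 6th vertex is Quito.

Quito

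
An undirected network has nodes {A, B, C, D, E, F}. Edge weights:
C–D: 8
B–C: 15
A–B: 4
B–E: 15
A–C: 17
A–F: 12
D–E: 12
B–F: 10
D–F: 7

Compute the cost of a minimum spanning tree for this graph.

Kruskal: consider edges lightest-first.
A–B (4): add — endpoints in different components.
D–F (7): add — endpoints in different components.
C–D (8): add — endpoints in different components.
B–F (10): add — endpoints in different components.
A–F (12): skip — A and F already connected.
D–E (12): add — endpoints in different components.
MST edges: A–B, D–F, C–D, B–F, D–E; total weight 4+7+8+10+12 = 41.

41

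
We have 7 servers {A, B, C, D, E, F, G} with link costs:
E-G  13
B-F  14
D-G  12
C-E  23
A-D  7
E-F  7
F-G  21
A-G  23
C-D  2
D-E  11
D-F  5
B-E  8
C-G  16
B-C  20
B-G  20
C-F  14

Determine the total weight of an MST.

41

Kruskal's algorithm — process edges by increasing weight (ties by edge label):
C-D (2): add — endpoints in different components.
D-F (5): add — endpoints in different components.
A-D (7): add — endpoints in different components.
E-F (7): add — endpoints in different components.
B-E (8): add — endpoints in different components.
D-E (11): skip — D and E already connected.
D-G (12): add — endpoints in different components.
MST edges: C-D, D-F, A-D, E-F, B-E, D-G; total weight 2+5+7+7+8+12 = 41.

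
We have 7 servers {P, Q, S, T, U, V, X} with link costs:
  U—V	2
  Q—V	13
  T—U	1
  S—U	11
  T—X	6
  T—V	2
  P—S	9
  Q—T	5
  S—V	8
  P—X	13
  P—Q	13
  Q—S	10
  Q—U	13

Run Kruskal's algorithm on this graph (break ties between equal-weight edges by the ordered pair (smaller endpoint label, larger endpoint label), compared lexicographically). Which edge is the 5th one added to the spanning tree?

S-V

Kruskal: consider edges lightest-first.
T—U (1): add. Components now {S} {V} {T,U} {P} {Q} {X}
T—V (2): add. Components now {S} {T,U,V} {P} {Q} {X}
U—V (2): skip — V and U already connected.
Q—T (5): add. Components now {S} {Q,T,U,V} {P} {X}
T—X (6): add. Components now {S} {Q,T,U,V,X} {P}
S—V (8): add. Components now {Q,S,T,U,V,X} {P}
P—S (9): add. Components now {P,Q,S,T,U,V,X}
The 5th edge added is S—V.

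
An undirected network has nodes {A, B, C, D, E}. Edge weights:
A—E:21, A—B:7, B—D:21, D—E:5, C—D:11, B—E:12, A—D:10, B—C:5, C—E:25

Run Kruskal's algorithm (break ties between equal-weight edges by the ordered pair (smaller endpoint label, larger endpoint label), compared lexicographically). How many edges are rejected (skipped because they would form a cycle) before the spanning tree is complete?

0

Sort edges by weight, then run Kruskal:
B—C (5): add — endpoints in different components.
D—E (5): add — endpoints in different components.
A—B (7): add — endpoints in different components.
A—D (10): add — endpoints in different components.
Edges rejected before the tree was complete: 0.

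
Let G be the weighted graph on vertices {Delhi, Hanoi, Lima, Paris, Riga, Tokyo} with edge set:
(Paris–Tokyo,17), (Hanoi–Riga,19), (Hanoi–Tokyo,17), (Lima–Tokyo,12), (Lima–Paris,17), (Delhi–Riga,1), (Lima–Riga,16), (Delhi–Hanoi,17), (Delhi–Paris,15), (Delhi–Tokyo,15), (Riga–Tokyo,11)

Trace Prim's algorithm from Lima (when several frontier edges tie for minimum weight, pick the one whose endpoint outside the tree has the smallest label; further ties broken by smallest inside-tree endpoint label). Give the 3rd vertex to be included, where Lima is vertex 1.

Riga

Prim, starting at Lima.
Step 1: cheapest edge leaving the tree is Lima–Tokyo (12); add Tokyo.
Step 2: cheapest edge leaving the tree is Riga–Tokyo (11); add Riga.
Step 3: cheapest edge leaving the tree is Delhi–Riga (1); add Delhi.
Step 4: cheapest edge leaving the tree is Delhi–Paris (15); add Paris.
Step 5: cheapest edge leaving the tree is Delhi–Hanoi (17); add Hanoi.
Vertex order: Lima, Tokyo, Riga, Delhi, Paris, Hanoi. The 3rd vertex is Riga.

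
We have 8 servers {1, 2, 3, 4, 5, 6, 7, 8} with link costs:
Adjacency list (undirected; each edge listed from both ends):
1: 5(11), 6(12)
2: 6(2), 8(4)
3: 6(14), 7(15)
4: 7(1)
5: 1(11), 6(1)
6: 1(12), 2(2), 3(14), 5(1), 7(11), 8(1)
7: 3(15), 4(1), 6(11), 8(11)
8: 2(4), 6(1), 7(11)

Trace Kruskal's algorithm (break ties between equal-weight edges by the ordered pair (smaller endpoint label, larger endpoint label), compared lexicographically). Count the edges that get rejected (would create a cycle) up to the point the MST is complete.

3

Sort edges by weight, then run Kruskal:
4—7 (1): add — endpoints in different components.
5—6 (1): add — endpoints in different components.
6—8 (1): add — endpoints in different components.
2—6 (2): add — endpoints in different components.
2—8 (4): skip — 2 and 8 already connected.
1—5 (11): add — endpoints in different components.
6—7 (11): add — endpoints in different components.
7—8 (11): skip — 7 and 8 already connected.
1—6 (12): skip — 1 and 6 already connected.
3—6 (14): add — endpoints in different components.
Edges rejected before the tree was complete: 3.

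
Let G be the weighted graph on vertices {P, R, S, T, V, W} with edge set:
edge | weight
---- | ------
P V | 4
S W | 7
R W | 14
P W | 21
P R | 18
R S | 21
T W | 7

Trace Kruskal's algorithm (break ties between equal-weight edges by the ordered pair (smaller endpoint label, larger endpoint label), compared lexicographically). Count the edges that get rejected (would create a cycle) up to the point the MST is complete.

0

Kruskal's algorithm — process edges by increasing weight (ties by edge label):
P V (4): add — endpoints in different components.
S W (7): add — endpoints in different components.
T W (7): add — endpoints in different components.
R W (14): add — endpoints in different components.
P R (18): add — endpoints in different components.
Edges rejected before the tree was complete: 0.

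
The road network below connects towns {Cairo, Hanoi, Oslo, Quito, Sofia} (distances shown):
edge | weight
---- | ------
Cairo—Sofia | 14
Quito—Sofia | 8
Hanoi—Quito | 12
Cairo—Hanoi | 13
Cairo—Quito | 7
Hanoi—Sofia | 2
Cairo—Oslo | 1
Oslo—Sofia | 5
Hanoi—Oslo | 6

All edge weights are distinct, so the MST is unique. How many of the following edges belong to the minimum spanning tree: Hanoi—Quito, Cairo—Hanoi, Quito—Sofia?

0

Kruskal: consider edges lightest-first.
Cairo—Oslo (1): add — endpoints in different components.
Hanoi—Sofia (2): add — endpoints in different components.
Oslo—Sofia (5): add — endpoints in different components.
Hanoi—Oslo (6): skip — Hanoi and Oslo already connected.
Cairo—Quito (7): add — endpoints in different components.
MST edge set: {Cairo—Oslo, Hanoi—Sofia, Oslo—Sofia, Cairo—Quito}.
Of the listed edges, {} are in the MST → 0.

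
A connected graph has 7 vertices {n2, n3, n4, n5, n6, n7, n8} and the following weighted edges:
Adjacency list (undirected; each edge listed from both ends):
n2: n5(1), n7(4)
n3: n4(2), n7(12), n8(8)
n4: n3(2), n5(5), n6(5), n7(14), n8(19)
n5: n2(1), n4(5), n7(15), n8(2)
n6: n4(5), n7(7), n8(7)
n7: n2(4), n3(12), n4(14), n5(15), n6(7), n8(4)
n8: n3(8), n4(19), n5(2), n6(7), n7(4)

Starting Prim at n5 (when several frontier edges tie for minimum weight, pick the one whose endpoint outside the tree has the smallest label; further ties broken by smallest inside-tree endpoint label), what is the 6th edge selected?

n4-n6

Grow the tree from n5 using Prim:
Step 1: frontier [n2—n5 1, n5—n8 2, n4—n5 5, n5—n7 15] → take n2—n5 (1); add n2.
Step 2: frontier [n2—n7 4, n5—n8 2, n4—n5 5, n5—n7 15] → take n5—n8 (2); add n8.
Step 3: frontier [n2—n7 4, n4—n5 5, n5—n7 15, n7—n8 4, n6—n8 7, n3—n8 8, n4—n8 19] → take n2—n7 (4); add n7.
Step 4: frontier [n4—n5 5, n6—n7 7, n3—n7 12, n4—n7 14, n6—n8 7, n3—n8 8, n4—n8 19] → take n4—n5 (5); add n4.
Step 5: frontier [n3—n4 2, n4—n6 5, n6—n7 7, n3—n7 12, n6—n8 7, n3—n8 8] → take n3—n4 (2); add n3.
Step 6: frontier [n4—n6 5, n6—n7 7, n6—n8 7] → take n4—n6 (5); add n6.
The 6th edge added is n4—n6.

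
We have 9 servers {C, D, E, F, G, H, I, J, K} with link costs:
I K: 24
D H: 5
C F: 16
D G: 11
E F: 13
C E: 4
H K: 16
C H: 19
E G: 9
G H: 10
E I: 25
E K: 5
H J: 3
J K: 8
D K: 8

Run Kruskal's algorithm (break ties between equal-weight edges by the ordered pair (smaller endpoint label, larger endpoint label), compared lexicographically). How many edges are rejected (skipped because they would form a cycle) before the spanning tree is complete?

6

Kruskal: consider edges lightest-first.
H J (3): add — endpoints in different components.
C E (4): add — endpoints in different components.
D H (5): add — endpoints in different components.
E K (5): add — endpoints in different components.
D K (8): add — endpoints in different components.
J K (8): skip — J and K already connected.
E G (9): add — endpoints in different components.
G H (10): skip — G and H already connected.
D G (11): skip — D and G already connected.
E F (13): add — endpoints in different components.
C F (16): skip — C and F already connected.
H K (16): skip — H and K already connected.
C H (19): skip — C and H already connected.
I K (24): add — endpoints in different components.
Edges rejected before the tree was complete: 6.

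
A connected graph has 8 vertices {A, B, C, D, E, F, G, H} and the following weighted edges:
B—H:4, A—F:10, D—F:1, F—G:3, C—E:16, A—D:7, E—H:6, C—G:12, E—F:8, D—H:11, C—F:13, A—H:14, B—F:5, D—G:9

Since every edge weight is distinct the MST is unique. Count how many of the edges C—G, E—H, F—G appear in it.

Sort edges by weight, then run Kruskal:
D—F (1): add — endpoints in different components.
F—G (3): add — endpoints in different components.
B—H (4): add — endpoints in different components.
B—F (5): add — endpoints in different components.
E—H (6): add — endpoints in different components.
A—D (7): add — endpoints in different components.
E—F (8): skip — E and F already connected.
D—G (9): skip — D and G already connected.
A—F (10): skip — A and F already connected.
D—H (11): skip — D and H already connected.
C—G (12): add — endpoints in different components.
MST edge set: {D—F, F—G, B—H, B—F, E—H, A—D, C—G}.
Of the listed edges, {C—G, E—H, F—G} are in the MST → 3.

3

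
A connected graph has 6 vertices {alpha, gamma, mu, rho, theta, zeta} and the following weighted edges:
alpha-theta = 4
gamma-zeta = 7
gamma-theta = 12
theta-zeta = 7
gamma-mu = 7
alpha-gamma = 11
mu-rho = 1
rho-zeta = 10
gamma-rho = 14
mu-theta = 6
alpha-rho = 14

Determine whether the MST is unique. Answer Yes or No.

Kruskal: consider edges lightest-first.
mu-rho (1): add — endpoints in different components.
alpha-theta (4): add — endpoints in different components.
mu-theta (6): add — endpoints in different components.
gamma-mu (7): add — endpoints in different components.
gamma-zeta (7): add — endpoints in different components.
Non-tree edge theta-zeta has weight 7, equal to the heaviest edge on its tree cycle — swapping gives another MST of the same weight. Not unique.

No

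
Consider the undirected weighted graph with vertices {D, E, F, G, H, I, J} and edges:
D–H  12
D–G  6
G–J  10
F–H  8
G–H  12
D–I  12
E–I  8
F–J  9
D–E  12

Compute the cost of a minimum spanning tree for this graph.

53

Prim's algorithm from H:
Step 1: cheapest edge leaving the tree is F–H (8); add F.
Step 2: cheapest edge leaving the tree is F–J (9); add J.
Step 3: cheapest edge leaving the tree is G–J (10); add G.
Step 4: cheapest edge leaving the tree is D–G (6); add D.
Step 5: cheapest edge leaving the tree is D–E (12); add E.
Step 6: cheapest edge leaving the tree is E–I (8); add I.
MST edges: F–H, F–J, G–J, D–G, D–E, E–I; total weight 8+9+10+6+12+8 = 53.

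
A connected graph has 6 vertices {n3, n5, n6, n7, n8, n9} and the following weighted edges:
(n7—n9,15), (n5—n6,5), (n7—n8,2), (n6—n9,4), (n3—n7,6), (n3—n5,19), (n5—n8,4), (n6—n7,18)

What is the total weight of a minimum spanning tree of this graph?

21

Kruskal's algorithm — process edges by increasing weight (ties by edge label):
n7—n8 (2): add — endpoints in different components.
n5—n8 (4): add — endpoints in different components.
n6—n9 (4): add — endpoints in different components.
n5—n6 (5): add — endpoints in different components.
n3—n7 (6): add — endpoints in different components.
MST edges: n7—n8, n5—n8, n6—n9, n5—n6, n3—n7; total weight 2+4+4+5+6 = 21.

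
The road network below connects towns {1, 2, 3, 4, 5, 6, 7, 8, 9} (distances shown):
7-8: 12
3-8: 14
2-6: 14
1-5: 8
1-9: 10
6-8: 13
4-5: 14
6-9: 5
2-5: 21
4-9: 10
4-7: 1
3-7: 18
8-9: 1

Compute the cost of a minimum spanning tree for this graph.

63

Kruskal: consider edges lightest-first.
4-7 (1): add — endpoints in different components.
8-9 (1): add — endpoints in different components.
6-9 (5): add — endpoints in different components.
1-5 (8): add — endpoints in different components.
1-9 (10): add — endpoints in different components.
4-9 (10): add — endpoints in different components.
7-8 (12): skip — 7 and 8 already connected.
6-8 (13): skip — 6 and 8 already connected.
2-6 (14): add — endpoints in different components.
3-8 (14): add — endpoints in different components.
MST edges: 4-7, 8-9, 6-9, 1-5, 1-9, 4-9, 2-6, 3-8; total weight 1+1+5+8+10+10+14+14 = 63.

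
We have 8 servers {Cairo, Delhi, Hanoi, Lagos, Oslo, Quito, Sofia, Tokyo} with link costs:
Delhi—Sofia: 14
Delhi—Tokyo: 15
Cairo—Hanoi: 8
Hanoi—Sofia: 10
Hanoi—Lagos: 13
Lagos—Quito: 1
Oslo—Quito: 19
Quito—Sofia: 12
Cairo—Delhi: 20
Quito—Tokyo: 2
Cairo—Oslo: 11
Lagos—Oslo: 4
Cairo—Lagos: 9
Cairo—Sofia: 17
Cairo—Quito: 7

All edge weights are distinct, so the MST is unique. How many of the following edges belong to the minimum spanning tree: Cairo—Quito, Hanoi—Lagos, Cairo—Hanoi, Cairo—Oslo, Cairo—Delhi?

2

Kruskal's algorithm — process edges by increasing weight (ties by edge label):
Lagos—Quito (1): add — endpoints in different components.
Quito—Tokyo (2): add — endpoints in different components.
Lagos—Oslo (4): add — endpoints in different components.
Cairo—Quito (7): add — endpoints in different components.
Cairo—Hanoi (8): add — endpoints in different components.
Cairo—Lagos (9): skip — Lagos and Cairo already connected.
Hanoi—Sofia (10): add — endpoints in different components.
Cairo—Oslo (11): skip — Oslo and Cairo already connected.
Quito—Sofia (12): skip — Quito and Sofia already connected.
Hanoi—Lagos (13): skip — Lagos and Hanoi already connected.
Delhi—Sofia (14): add — endpoints in different components.
MST edge set: {Lagos—Quito, Quito—Tokyo, Lagos—Oslo, Cairo—Quito, Cairo—Hanoi, Hanoi—Sofia, Delhi—Sofia}.
Of the listed edges, {Cairo—Quito, Cairo—Hanoi} are in the MST → 2.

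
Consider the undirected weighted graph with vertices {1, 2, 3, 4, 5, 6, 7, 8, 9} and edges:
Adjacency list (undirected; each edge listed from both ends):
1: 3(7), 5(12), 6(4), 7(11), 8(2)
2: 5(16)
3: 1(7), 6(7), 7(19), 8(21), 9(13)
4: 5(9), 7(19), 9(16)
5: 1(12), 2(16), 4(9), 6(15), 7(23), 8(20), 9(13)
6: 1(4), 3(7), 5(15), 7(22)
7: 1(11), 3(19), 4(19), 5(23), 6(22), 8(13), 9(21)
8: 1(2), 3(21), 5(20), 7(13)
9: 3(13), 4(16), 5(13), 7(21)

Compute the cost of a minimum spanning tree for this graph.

74

Prim's algorithm from 5:
Step 1: cheapest edge leaving the tree is 4-5 (9); add 4.
Step 2: cheapest edge leaving the tree is 1-5 (12); add 1.
Step 3: cheapest edge leaving the tree is 1-8 (2); add 8.
Step 4: cheapest edge leaving the tree is 1-6 (4); add 6.
Step 5: cheapest edge leaving the tree is 1-3 (7); add 3.
Step 6: cheapest edge leaving the tree is 1-7 (11); add 7.
Step 7: cheapest edge leaving the tree is 3-9 (13); add 9.
Step 8: cheapest edge leaving the tree is 2-5 (16); add 2.
MST edges: 4-5, 1-5, 1-8, 1-6, 1-3, 1-7, 3-9, 2-5; total weight 9+12+2+4+7+11+13+16 = 74.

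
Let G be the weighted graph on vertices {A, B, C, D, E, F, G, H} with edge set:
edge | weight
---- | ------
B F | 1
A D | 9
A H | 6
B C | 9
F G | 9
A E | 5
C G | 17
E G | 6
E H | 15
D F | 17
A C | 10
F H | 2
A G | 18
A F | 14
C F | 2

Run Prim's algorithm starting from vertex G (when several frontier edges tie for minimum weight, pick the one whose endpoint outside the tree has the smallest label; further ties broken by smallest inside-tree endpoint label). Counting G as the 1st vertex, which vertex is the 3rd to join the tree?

Grow the tree from G using Prim:
Step 1: cheapest edge leaving the tree is E G (6); add E.
Step 2: cheapest edge leaving the tree is A E (5); add A.
Step 3: cheapest edge leaving the tree is A H (6); add H.
Step 4: cheapest edge leaving the tree is F H (2); add F.
Step 5: cheapest edge leaving the tree is B F (1); add B.
Step 6: cheapest edge leaving the tree is C F (2); add C.
Step 7: cheapest edge leaving the tree is A D (9); add D.
Vertex order: G, E, A, H, F, B, C, D. The 3rd vertex is A.

A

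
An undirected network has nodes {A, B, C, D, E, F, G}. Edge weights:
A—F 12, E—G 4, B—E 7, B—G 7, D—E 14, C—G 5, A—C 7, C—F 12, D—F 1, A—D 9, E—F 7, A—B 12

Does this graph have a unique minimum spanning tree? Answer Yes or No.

No

Kruskal's algorithm — process edges by increasing weight (ties by edge label):
D—F (1): add — endpoints in different components.
E—G (4): add — endpoints in different components.
C—G (5): add — endpoints in different components.
A—C (7): add — endpoints in different components.
B—E (7): add — endpoints in different components.
B—G (7): skip — B and G already connected.
E—F (7): add — endpoints in different components.
Non-tree edge B—G has weight 7, equal to the heaviest edge on its tree cycle — swapping gives another MST of the same weight. Not unique.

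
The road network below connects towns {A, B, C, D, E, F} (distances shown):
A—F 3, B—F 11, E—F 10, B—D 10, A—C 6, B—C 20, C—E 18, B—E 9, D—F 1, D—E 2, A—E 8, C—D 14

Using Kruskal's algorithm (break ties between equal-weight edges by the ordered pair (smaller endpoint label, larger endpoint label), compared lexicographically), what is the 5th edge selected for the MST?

Sort edges by weight, then run Kruskal:
D—F (1): add. Components now {A} {B} {C} {D,F} {E}
D—E (2): add. Components now {A} {B} {C} {D,E,F}
A—F (3): add. Components now {A,D,E,F} {B} {C}
A—C (6): add. Components now {A,C,D,E,F} {B}
A—E (8): skip — A and E already connected.
B—E (9): add. Components now {A,B,C,D,E,F}
The 5th edge added is B—E.

B-E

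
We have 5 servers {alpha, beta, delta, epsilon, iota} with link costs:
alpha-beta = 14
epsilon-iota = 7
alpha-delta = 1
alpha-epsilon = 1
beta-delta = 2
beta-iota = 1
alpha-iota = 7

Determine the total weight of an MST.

5

Kruskal's algorithm — process edges by increasing weight (ties by edge label):
alpha-delta (1): add. Components now {alpha,delta} {epsilon} {iota} {beta}
alpha-epsilon (1): add. Components now {alpha,delta,epsilon} {iota} {beta}
beta-iota (1): add. Components now {alpha,delta,epsilon} {beta,iota}
beta-delta (2): add. Components now {alpha,beta,delta,epsilon,iota}
MST edges: alpha-delta, alpha-epsilon, beta-iota, beta-delta; total weight 1+1+1+2 = 5.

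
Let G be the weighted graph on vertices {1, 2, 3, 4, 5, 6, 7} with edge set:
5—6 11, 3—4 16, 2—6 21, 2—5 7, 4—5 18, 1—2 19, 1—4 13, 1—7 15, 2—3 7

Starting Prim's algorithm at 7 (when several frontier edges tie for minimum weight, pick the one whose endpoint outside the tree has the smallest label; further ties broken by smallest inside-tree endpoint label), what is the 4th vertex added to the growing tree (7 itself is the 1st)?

3

Grow the tree from 7 using Prim:
Step 1: frontier [1—7 15] → take 1—7 (15); add 1.
Step 2: frontier [1—4 13, 1—2 19] → take 1—4 (13); add 4.
Step 3: frontier [1—2 19, 3—4 16, 4—5 18] → take 3—4 (16); add 3.
Step 4: frontier [1—2 19, 2—3 7, 4—5 18] → take 2—3 (7); add 2.
Step 5: frontier [2—5 7, 2—6 21, 4—5 18] → take 2—5 (7); add 5.
Step 6: frontier [2—6 21, 5—6 11] → take 5—6 (11); add 6.
Vertex order: 7, 1, 4, 3, 2, 5, 6. The 4th vertex is 3.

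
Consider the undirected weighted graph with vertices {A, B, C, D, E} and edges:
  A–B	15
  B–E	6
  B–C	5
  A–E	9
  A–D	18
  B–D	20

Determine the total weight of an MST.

38

Kruskal: consider edges lightest-first.
B–C (5): add — endpoints in different components.
B–E (6): add — endpoints in different components.
A–E (9): add — endpoints in different components.
A–B (15): skip — A and B already connected.
A–D (18): add — endpoints in different components.
MST edges: B–C, B–E, A–E, A–D; total weight 5+6+9+18 = 38.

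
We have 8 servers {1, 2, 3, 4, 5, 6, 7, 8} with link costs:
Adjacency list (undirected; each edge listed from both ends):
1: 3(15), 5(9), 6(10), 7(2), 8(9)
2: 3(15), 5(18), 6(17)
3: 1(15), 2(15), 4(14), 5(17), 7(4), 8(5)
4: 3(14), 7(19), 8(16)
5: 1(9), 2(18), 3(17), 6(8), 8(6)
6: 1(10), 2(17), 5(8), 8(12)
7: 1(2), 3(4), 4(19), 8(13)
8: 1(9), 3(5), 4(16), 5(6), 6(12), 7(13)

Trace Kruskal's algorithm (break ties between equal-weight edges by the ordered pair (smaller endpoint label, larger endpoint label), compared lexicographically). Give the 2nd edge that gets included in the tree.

3-7

Sort edges by weight, then run Kruskal:
1–7 (2): add — endpoints in different components.
3–7 (4): add — endpoints in different components.
3–8 (5): add — endpoints in different components.
5–8 (6): add — endpoints in different components.
5–6 (8): add — endpoints in different components.
1–5 (9): skip — 1 and 5 already connected.
1–8 (9): skip — 1 and 8 already connected.
1–6 (10): skip — 1 and 6 already connected.
6–8 (12): skip — 6 and 8 already connected.
7–8 (13): skip — 7 and 8 already connected.
3–4 (14): add — endpoints in different components.
1–3 (15): skip — 1 and 3 already connected.
2–3 (15): add — endpoints in different components.
The 2nd edge added is 3–7.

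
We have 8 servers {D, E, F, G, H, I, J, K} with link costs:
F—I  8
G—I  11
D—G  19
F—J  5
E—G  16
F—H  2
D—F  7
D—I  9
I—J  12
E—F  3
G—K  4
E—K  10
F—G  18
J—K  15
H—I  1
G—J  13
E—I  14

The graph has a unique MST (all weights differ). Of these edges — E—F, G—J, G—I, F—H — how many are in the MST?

Kruskal: consider edges lightest-first.
H—I (1): add — endpoints in different components.
F—H (2): add — endpoints in different components.
E—F (3): add — endpoints in different components.
G—K (4): add — endpoints in different components.
F—J (5): add — endpoints in different components.
D—F (7): add — endpoints in different components.
F—I (8): skip — F and I already connected.
D—I (9): skip — D and I already connected.
E—K (10): add — endpoints in different components.
MST edge set: {H—I, F—H, E—F, G—K, F—J, D—F, E—K}.
Of the listed edges, {E—F, F—H} are in the MST → 2.

2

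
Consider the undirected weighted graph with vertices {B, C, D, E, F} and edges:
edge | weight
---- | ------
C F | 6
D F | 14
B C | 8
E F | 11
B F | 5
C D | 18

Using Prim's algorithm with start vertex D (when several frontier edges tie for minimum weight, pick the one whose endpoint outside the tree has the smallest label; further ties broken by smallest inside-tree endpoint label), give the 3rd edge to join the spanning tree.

Grow the tree from D using Prim:
Step 1: cheapest edge leaving the tree is D F (14); add F.
Step 2: cheapest edge leaving the tree is B F (5); add B.
Step 3: cheapest edge leaving the tree is C F (6); add C.
Step 4: cheapest edge leaving the tree is E F (11); add E.
The 3rd edge added is C F.

C-F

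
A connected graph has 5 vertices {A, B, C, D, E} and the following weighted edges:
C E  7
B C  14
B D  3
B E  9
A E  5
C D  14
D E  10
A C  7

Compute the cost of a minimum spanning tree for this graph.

24

Kruskal's algorithm — process edges by increasing weight (ties by edge label):
B D (3): add — endpoints in different components.
A E (5): add — endpoints in different components.
A C (7): add — endpoints in different components.
C E (7): skip — C and E already connected.
B E (9): add — endpoints in different components.
MST edges: B D, A E, A C, B E; total weight 3+5+7+9 = 24.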